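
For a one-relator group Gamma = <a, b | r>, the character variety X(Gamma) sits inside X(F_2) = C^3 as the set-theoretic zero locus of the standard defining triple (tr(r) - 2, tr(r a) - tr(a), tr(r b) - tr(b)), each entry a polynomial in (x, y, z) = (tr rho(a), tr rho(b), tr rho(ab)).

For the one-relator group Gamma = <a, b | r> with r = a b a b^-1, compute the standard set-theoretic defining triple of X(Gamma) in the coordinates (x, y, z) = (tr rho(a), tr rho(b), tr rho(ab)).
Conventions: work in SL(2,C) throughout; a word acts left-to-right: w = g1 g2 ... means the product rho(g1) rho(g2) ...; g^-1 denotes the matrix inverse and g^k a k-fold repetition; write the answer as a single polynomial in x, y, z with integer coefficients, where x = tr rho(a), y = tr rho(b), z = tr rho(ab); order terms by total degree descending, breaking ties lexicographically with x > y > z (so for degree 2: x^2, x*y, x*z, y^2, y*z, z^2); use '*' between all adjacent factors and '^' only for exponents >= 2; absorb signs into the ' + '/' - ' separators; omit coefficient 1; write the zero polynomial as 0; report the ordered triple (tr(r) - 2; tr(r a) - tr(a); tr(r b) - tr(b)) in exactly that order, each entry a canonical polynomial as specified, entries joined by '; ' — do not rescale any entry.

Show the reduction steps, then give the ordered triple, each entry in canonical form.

x*y*z - y^2 - z^2; x^2*y*z - x*y^2 - x*z^2; x*z - 2*y

tr(a b a) = tr(a) * tr(b a) - tr(b) = x*z - y
tr(a b a b) = tr(a b) * tr(a b) - tr(1) = z^2 - 2
tr(a b a b^-1) = tr(a b a) * tr(b) - tr(a b a b) = x*y*z - y^2 - z^2 + 2
next, tr(a^2 b a) = tr(a) * tr(a b a) - tr(a b)  (reduce the a square) = x^2*z - x*y - z
tr(b a b) = tr(b) * tr(a b) - tr(a)  (reduce the b square) = y*z - x
tr(a^2 b a b) = tr(a) * tr(b a b a) - tr(b a b)  (reduce the a square) = x*z^2 - y*z - x
and tr(a b a b^-1 a) = tr(a^2 b a) * tr(b) - tr(a^2 b a b)  (eliminate b^-1) = x^2*y*z - x*y^2 - x*z^2 + x
assemble the triple (tr(r) - 2; tr(r a) - x; tr(r b) - y)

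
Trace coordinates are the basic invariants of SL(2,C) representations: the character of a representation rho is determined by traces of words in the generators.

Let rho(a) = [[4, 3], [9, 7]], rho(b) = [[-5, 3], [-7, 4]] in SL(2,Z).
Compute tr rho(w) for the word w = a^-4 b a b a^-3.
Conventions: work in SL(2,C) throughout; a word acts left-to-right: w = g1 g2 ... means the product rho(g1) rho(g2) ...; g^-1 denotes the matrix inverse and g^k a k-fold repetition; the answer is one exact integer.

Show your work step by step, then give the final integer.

rho(a^-1) = [[7, -3], [-9, 4]]
... * rho(a^-1) = [[7, -3], [-9, 4]]  ->  [[76, -33], [-99, 43]]
... * rho(a^-1) = [[7, -3], [-9, 4]]  ->  [[829, -360], [-1080, 469]]
... * rho(a^-1) = [[7, -3], [-9, 4]]  ->  [[9043, -3927], [-11781, 5116]]
... * rho(b) = [[-5, 3], [-7, 4]]  ->  [[-17726, 11421], [23093, -14879]]
... * rho(a) = [[4, 3], [9, 7]]  ->  [[31885, 26769], [-41539, -34874]]
... * rho(b) = [[-5, 3], [-7, 4]]  ->  [[-346808, 202731], [451813, -264113]]
... * rho(a^-1) = [[7, -3], [-9, 4]]  ->  [[-4252235, 1851348], [5539708, -2411891]]
... * rho(a^-1) = [[7, -3], [-9, 4]]  ->  [[-46427777, 20162097], [60484975, -26266688]]
... * rho(a^-1) = [[7, -3], [-9, 4]]  ->  [[-506453312, 219931719], [659795017, -286521677]]
tr = -506453312 + -286521677 = -792974989

-792974989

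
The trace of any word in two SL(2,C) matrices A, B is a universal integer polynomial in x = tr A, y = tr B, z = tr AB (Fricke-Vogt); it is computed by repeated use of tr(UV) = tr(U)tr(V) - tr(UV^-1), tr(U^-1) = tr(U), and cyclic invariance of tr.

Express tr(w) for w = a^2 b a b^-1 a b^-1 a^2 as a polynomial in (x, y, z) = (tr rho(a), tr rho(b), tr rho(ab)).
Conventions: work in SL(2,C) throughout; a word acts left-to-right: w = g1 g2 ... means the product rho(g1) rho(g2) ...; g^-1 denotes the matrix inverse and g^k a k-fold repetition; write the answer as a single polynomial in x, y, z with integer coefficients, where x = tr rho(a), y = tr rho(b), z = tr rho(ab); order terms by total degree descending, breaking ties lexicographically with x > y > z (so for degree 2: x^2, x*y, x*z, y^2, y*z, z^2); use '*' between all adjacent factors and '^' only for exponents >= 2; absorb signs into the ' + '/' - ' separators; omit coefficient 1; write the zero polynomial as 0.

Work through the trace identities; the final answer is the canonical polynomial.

tr(a b a) = tr(a) * tr(b a) - tr(b) = x*z - y
so tr(a b a^2) = tr(a) * tr(a b a) - tr(a b) = x^2*z - x*y - z
tr(a^3 b a) = tr(a) * tr(a b a^2) - tr(a b a) = x^3*z - x^2*y - 2*x*z + y
so tr(b a^5) = tr(a) * tr(a^3 b a) - tr(a^3 b) = x^4*z - x^3*y - 3*x^2*z + 2*x*y + z
tr(a^4 b a^2) = tr(a) * tr(b a^5) - tr(b a^4) = x^5*z - x^4*y - 4*x^3*z + 3*x^2*y + 3*x*z - y
tr(b a b a) = tr(a b) * tr(a b) - tr(1) = z^2 - 2
tr(b a b) = tr(b) * tr(a b) - tr(a) = y*z - x
tr(b a^2 b a) = tr(a) * tr(b a b a) - tr(b a b) = x*z^2 - y*z - x
reduce: tr(b^2) = tr(b) * tr(b) - tr(1) = y^2 - 2
reduce: tr(b a^2 b) = tr(a) * tr(b^2 a) - tr(b^2) = x*y*z - x^2 - y^2 + 2
so tr(a b a^2 b a) = tr(a) * tr(b a^2 b a) - tr(b a^2 b) = x^2*z^2 - 2*x*y*z + y^2 - 2
tr(b a^2 b a^3) = tr(a) * tr(a b a^2 b a) - tr(a b a^2 b) = x^3*z^2 - 2*x^2*y*z + x*y^2 - x*z^2 + y*z - x
tr(a^4 b a^2 b) = tr(a) * tr(b a^2 b a^3) - tr(b a^2 b a^2) = x^4*z^2 - 2*x^3*y*z + x^2*y^2 - 2*x^2*z^2 + 3*x*y*z - x^2 - y^2 + 2
reduce: tr(a b^-1 a^4 b a) = tr(a^4 b a^2) * tr(b) - tr(a^4 b a^2 b) = x^5*y*z - x^4*y^2 - x^4*z^2 - 2*x^3*y*z + 2*x^2*y^2 + 2*x^2*z^2 + x^2 - 2
so tr(b a b a^3) = tr(a) * tr(a b a b a) - tr(a b a b) = x^2*z^2 - x*y*z - x^2 - z^2 + 2
tr(a^3 b a b a) = tr(a) * tr(b a b a^3) - tr(b a b a^2) = x^3*z^2 - x^2*y*z - x^3 - 2*x*z^2 + y*z + 3*x
tr(a^4 b a b a) = tr(a) * tr(a^3 b a b a) - tr(a^3 b a b) = x^4*z^2 - x^3*y*z - x^4 - 3*x^2*z^2 + 2*x*y*z + 4*x^2 + z^2 - 2
tr(b a b a b a) = tr(a b) * tr(a b a b) - tr(a^-1 b^-1) = z^3 - 3*z
reduce: tr(b a b a b) = tr(b) * tr(a b a b) - tr(a b a) = y*z^2 - x*z - y
tr(b a b a b a^2) = tr(a) * tr(b a b a b a) - tr(b a b a b) = x*z^3 - y*z^2 - 2*x*z + y
tr(b a b a b a^3) = tr(a) * tr(b a b a b a^2) - tr(b a b a b a) = x^2*z^3 - x*y*z^2 - 2*x^2*z - z^3 + x*y + 3*z
tr(a^4 b a b a b) = tr(a) * tr(b a b a b a^3) - tr(b a b a b a^2) = x^3*z^3 - x^2*y*z^2 - 2*x^3*z - 2*x*z^3 + x^2*y + y*z^2 + 5*x*z - y
tr(a b^-1 a^4 b a b) = tr(a^4 b a b a) * tr(b) - tr(a^4 b a b a b) = x^4*y*z^2 - x^3*y^2*z - x^3*z^3 - x^4*y - 2*x^2*y*z^2 + 2*x^3*z + 2*x*y^2*z + 2*x*z^3 + 3*x^2*y - 5*x*z - y
tr(a^2 b a b^-1 a b^-1 a^2) = tr(a b^-1 a^4 b a) * tr(b) - tr(a b^-1 a^4 b a b) = x^5*y^2*z - x^4*y^3 - 2*x^4*y*z^2 - x^3*y^2*z + x^3*z^3 + x^4*y + 2*x^2*y^3 + 4*x^2*y*z^2 - 2*x^3*z - 2*x*y^2*z - 2*x*z^3 - 2*x^2*y + 5*x*z - y

x^5*y^2*z - x^4*y^3 - 2*x^4*y*z^2 - x^3*y^2*z + x^3*z^3 + x^4*y + 2*x^2*y^3 + 4*x^2*y*z^2 - 2*x^3*z - 2*x*y^2*z - 2*x*z^3 - 2*x^2*y + 5*x*z - y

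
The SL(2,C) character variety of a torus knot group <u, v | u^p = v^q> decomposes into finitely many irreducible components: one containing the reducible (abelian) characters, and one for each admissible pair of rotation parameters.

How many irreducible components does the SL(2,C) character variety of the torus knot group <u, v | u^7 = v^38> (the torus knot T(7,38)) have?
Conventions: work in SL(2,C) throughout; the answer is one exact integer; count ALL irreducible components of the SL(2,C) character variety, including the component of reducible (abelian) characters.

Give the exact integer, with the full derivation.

112

For T(7,38): irreducibility forces the central element u^7 = v^38 to one of +I, -I.
This locks tr(u) to 2*cos(pi*alpha/7), alpha in 1..6, and tr(v) to 2*cos(pi*beta/38), beta in 1..37, on each component of irreducible characters.
Consistency of u^7 = (-1)^alpha I with v^38 = (-1)^beta I forces alpha = beta (mod 2).
count pairs: odd alpha (3 choices) x odd beta (19), plus even alpha (3) x even beta (18): 3*19 + 3*18 = 111.
That is 111 components of irreducible characters, and with the reducible (abelian) component the total is 112.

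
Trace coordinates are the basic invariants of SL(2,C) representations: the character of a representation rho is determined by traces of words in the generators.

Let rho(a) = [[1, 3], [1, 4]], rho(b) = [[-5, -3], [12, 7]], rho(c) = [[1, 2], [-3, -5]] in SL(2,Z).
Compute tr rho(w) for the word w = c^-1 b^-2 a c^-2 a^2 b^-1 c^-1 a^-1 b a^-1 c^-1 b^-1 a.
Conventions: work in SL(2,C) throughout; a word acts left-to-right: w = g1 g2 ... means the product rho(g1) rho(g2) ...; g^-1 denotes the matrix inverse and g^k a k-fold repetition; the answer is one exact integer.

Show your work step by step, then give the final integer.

-3632771445

rho(c^-1) = [[-5, -2], [3, 1]]
... * rho(b^-1) = [[7, 3], [-12, -5]]  ->  [[-11, -5], [9, 4]]
... * rho(b^-1) = [[7, 3], [-12, -5]]  ->  [[-17, -8], [15, 7]]
... * rho(a) = [[1, 3], [1, 4]]  ->  [[-25, -83], [22, 73]]
... * rho(c^-1) = [[-5, -2], [3, 1]]  ->  [[-124, -33], [109, 29]]
... * rho(c^-1) = [[-5, -2], [3, 1]]  ->  [[521, 215], [-458, -189]]
... * rho(a) = [[1, 3], [1, 4]]  ->  [[736, 2423], [-647, -2130]]
... * rho(a) = [[1, 3], [1, 4]]  ->  [[3159, 11900], [-2777, -10461]]
... * rho(b^-1) = [[7, 3], [-12, -5]]  ->  [[-120687, -50023], [106093, 43974]]
... * rho(c^-1) = [[-5, -2], [3, 1]]  ->  [[453366, 191351], [-398543, -168212]]
... * rho(a^-1) = [[4, -3], [-1, 1]]  ->  [[1622113, -1168747], [-1425960, 1027417]]
... * rho(b) = [[-5, -3], [12, 7]]  ->  [[-22135529, -13047568], [19458804, 11469799]]
... * rho(a^-1) = [[4, -3], [-1, 1]]  ->  [[-75494548, 53359019], [66365417, -46906613]]
... * rho(c^-1) = [[-5, -2], [3, 1]]  ->  [[537549797, 204348115], [-472546924, -179637447]]
... * rho(b^-1) = [[7, 3], [-12, -5]]  ->  [[1310671199, 590908816], [-1152179104, -519453537]]
... * rho(a) = [[1, 3], [1, 4]]  ->  [[1901580015, 6295648861], [-1671632641, -5534351460]]
tr = 1901580015 + -5534351460 = -3632771445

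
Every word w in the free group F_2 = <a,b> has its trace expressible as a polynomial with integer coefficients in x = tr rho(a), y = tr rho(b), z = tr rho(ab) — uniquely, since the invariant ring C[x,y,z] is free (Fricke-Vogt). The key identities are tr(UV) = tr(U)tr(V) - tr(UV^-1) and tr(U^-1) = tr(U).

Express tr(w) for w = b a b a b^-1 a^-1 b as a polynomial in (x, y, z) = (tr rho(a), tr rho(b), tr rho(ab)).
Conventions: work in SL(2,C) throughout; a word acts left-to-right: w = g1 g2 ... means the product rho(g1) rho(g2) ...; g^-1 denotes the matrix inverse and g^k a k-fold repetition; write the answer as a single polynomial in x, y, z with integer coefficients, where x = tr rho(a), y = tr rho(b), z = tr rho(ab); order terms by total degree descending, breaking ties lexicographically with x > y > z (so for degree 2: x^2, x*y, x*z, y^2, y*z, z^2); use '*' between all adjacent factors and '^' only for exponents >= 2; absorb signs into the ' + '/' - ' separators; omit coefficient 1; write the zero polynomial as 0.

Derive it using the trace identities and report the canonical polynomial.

-x*y^2*z^2 + x^2*y*z + y^3*z + y*z^3 - 3*y*z - x

tr(b a b a) = tr(b a) tr(b a) - tr(1)   [split at a repeated b] = z^2 - 2
tr(a b a) = tr(a) tr(b a) - tr(b)   [square of a] = x*z - y
tr(b^2 a b a) = tr(b) tr(a b a b) - tr(a b a)   [square of b] = y*z^2 - x*z - y
tr(a b^2) = tr(b) tr(a b) - tr(a)   [square of b] = y*z - x
tr(b^2 a b) = tr(b) tr(a b^2) - tr(a b)   [square of b] = y^2*z - x*y - z
tr(a b^2 a b a) = tr(a) tr(b^2 a b a) - tr(b^2 a b)   [square of a] = x*y*z^2 - x^2*z - y^2*z + z
tr(a b a b a b) = tr(a b) tr(a b a b) - tr(a^-1 b^-1)   [split at a repeated a] = z^3 - 3*z
tr(a b a b a) = tr(a) tr(b a b a) - tr(b a b)   [square of a] = x*z^2 - y*z - x
tr(a b^2 a b a b) = tr(b) tr(a b a b a b) - tr(a b a b a)   [square of b] = y*z^3 - x*z^2 - 2*y*z + x
tr(b^2 a b a b^-1 a) = tr(a b^2 a b a) tr(b) - tr(a b^2 a b a b)   [inverse elimination on b] = x*y^2*z^2 - x^2*y*z - y^3*z - y*z^3 + x*z^2 + 3*y*z - x
tr(b a b a b^-1 a^-1 b) = tr(b^2 a b a b^-1) tr(a) - tr(b^2 a b a b^-1 a)   [inverse elimination on a] = -x*y^2*z^2 + x^2*y*z + y^3*z + y*z^3 - 3*y*z - x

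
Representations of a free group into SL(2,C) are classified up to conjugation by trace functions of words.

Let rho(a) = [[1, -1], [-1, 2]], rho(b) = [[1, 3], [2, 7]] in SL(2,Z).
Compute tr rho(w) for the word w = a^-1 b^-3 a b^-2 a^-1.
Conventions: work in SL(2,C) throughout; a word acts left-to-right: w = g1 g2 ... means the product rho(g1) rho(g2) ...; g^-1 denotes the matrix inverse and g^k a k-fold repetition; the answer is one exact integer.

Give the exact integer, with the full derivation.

144914

rho(a^-1) = [[2, 1], [1, 1]]
... * rho(b^-1) = [[7, -3], [-2, 1]]  ->  [[12, -5], [5, -2]]
... * rho(b^-1) = [[7, -3], [-2, 1]]  ->  [[94, -41], [39, -17]]
... * rho(b^-1) = [[7, -3], [-2, 1]]  ->  [[740, -323], [307, -134]]
... * rho(a) = [[1, -1], [-1, 2]]  ->  [[1063, -1386], [441, -575]]
... * rho(b^-1) = [[7, -3], [-2, 1]]  ->  [[10213, -4575], [4237, -1898]]
... * rho(b^-1) = [[7, -3], [-2, 1]]  ->  [[80641, -35214], [33455, -14609]]
... * rho(a^-1) = [[2, 1], [1, 1]]  ->  [[126068, 45427], [52301, 18846]]
tr = 126068 + 18846 = 144914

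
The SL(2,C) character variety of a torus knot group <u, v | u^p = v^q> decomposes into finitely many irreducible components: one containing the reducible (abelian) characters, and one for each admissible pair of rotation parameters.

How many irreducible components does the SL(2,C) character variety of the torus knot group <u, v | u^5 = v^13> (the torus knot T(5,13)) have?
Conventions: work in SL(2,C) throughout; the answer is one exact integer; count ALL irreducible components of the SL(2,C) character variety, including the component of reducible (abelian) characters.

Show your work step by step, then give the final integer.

25

For T(5,13): irreducibility forces the central element u^5 = v^13 to one of +I, -I.
On an irreducible component, tr(u) is locked at 2*cos(pi*alpha/5) for some alpha in 1..4, and tr(v) at 2*cos(pi*beta/13) for some beta in 1..12.
Consistency of u^5 = (-1)^alpha I with v^13 = (-1)^beta I forces alpha = beta (mod 2).
count pairs: odd alpha (2 choices) x odd beta (6), plus even alpha (2) x even beta (6): 2*6 + 2*6 = 24.
components with irreducible characters: 24; plus the single component of reducible (abelian) characters: total 25.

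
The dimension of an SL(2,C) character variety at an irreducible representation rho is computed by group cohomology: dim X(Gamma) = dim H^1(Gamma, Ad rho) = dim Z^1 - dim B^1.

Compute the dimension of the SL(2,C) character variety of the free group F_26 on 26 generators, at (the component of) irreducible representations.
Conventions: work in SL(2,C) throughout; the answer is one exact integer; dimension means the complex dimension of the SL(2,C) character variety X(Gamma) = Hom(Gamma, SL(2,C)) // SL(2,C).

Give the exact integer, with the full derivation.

75

Here Gamma is free of rank 26 — no relator constrains a cocycle.
A cocycle picks one sl_2 vector per generator freely, giving dim Z^1 = 3*26 = 78.
dim B^1 = 3: the coboundary map is injective because an irreducible image has centralizer 0 in sl_2.
dim H^1 = 78 - 3 = 75, which is dim X.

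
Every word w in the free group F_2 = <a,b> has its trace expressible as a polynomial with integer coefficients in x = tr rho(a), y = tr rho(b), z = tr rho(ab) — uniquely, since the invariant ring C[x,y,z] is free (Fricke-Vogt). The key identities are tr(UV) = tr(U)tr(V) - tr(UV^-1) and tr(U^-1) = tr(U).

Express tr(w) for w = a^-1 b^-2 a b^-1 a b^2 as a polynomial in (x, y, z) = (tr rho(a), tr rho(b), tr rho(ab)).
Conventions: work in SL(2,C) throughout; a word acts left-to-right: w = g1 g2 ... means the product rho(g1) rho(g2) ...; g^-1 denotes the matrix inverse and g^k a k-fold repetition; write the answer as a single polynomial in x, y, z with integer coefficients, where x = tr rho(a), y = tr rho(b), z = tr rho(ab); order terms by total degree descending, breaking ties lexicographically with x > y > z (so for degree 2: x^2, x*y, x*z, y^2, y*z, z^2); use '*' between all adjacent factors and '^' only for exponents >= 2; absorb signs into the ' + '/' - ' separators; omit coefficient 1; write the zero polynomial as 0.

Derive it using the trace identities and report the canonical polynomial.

-x^2*y^4*z + x^3*y^3 + x*y^5 + 2*x*y^3*z^2 - x^2*y^2*z - y^4*z - y^2*z^3 - 4*x*y^3 + 4*y^2*z + x*y - z

tr(a b^2) = tr(b)*tr(a b) - tr(a) = y*z - x
tr(b^2) = tr(b)*tr(b) - tr(1) = y^2 - 2
use: tr(b a^2 b) = tr(a)*tr(b^2 a) - tr(b^2) = x*y*z - x^2 - y^2 + 2
tr(b a^2) = tr(a)*tr(b a) - tr(b) = x*z - y
apply: tr(b a^2 b^2) = tr(b)*tr(b a^2 b) - tr(b a^2) = x*y^2*z - x^2*y - y^3 - x*z + 3*y
tr(a b a b) = tr(a b)*tr(a b) - tr(1) = z^2 - 2
tr(b^2 a b a) = tr(b)*tr(a b a b) - tr(a b a) = y*z^2 - x*z - y
use: tr(b^2 a b) = tr(b)*tr(b a b) - tr(b a) = y^2*z - x*y - z
tr(b a^2 b^2 a) = tr(a)*tr(b^2 a b a) - tr(b^2 a b) = x*y*z^2 - x^2*z - y^2*z + z
tr(a^2 b^2 a^-1 b) = tr(b a^2 b^2)*tr(a) - tr(b a^2 b^2 a) = x^2*y^2*z - x^3*y - x*y^3 - x*y*z^2 + y^2*z + 3*x*y - z
use: tr(a b^2 a^-1 b^-1 a) = tr(a^2 b^2 a^-1)*tr(b) - tr(a^2 b^2 a^-1 b) = -x^2*y^2*z + x^3*y + x*y^3 + x*y*z^2 - 4*x*y + z
apply: tr(b a b a b^2) = tr(b)*tr(b a b a b) - tr(b a b a) = y^2*z^2 - x*y*z - y^2 - z^2 + 2
tr(a b a b a b) = tr(a b)*tr(a b a b) - tr(a^-1 b^-1) = z^3 - 3*z
apply: tr(a b a b a) = tr(a)*tr(b a b a) - tr(b a b) = x*z^2 - y*z - x
tr(b a b a b^2 a) = tr(b)*tr(a b a b a b) - tr(a b a b a) = y*z^3 - x*z^2 - 2*y*z + x
tr(a b a b^2 a^-1 b) = tr(b a b a b^2)*tr(a) - tr(b a b a b^2 a) = x*y^2*z^2 - x^2*y*z - y*z^3 - x*y^2 + 2*y*z + x
use: tr(a b^2 a^-1 b^-1 a b) = tr(a b a b^2 a^-1)*tr(b) - tr(a b a b^2 a^-1 b) = -x*y^2*z^2 + x^2*y*z + y^3*z + y*z^3 - 3*y*z - x
use: tr(a b^-1 a b^2 a^-1 b^-1) = tr(a b^2 a^-1 b^-1 a)*tr(b) - tr(a b^2 a^-1 b^-1 a b) = -x^2*y^3*z + x^3*y^2 + x*y^4 + 2*x*y^2*z^2 - x^2*y*z - y^3*z - y*z^3 - 4*x*y^2 + 4*y*z + x
use: tr(a^-1 b^-2 a b^-1 a b^2) = tr(a b^-1 a b^2 a^-1 b^-1)*tr(b) - tr(a b^-1 a b^2 a^-1) = -x^2*y^4*z + x^3*y^3 + x*y^5 + 2*x*y^3*z^2 - x^2*y^2*z - y^4*z - y^2*z^3 - 4*x*y^3 + 4*y^2*z + x*y - z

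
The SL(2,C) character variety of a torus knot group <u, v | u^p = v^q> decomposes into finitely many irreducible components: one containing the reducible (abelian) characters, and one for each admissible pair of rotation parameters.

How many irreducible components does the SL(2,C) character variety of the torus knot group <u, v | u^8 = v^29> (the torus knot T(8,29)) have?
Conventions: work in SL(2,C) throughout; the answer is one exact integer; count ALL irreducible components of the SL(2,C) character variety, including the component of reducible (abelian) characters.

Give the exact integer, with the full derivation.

99

For T(8,29): irreducibility forces the central element u^8 = v^29 to one of +I, -I.
This locks tr(u) to 2*cos(pi*alpha/8), alpha in 1..7, and tr(v) to 2*cos(pi*beta/29), beta in 1..28, on each component of irreducible characters.
The two central values (-1)^alpha I and (-1)^beta I must be the same matrix, so alpha and beta share a parity.
Counting: 4 odd alphas x 14 odd betas + 3 even alphas x 14 even betas = 56 + 42 = 98.
components with irreducible characters: 98; plus the single component of reducible (abelian) characters: total 99.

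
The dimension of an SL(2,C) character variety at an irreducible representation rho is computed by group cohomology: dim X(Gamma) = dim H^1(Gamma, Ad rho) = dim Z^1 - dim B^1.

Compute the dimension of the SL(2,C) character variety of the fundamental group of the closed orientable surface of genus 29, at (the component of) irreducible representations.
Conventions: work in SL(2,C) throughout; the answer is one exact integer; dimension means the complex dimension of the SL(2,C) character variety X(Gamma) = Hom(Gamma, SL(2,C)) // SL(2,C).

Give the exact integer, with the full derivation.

pi_1 of the closed genus-29 surface has 58 generators bound by the single product-of-commutators relator.
A cocycle assigns one sl_2 vector per generator subject to the relator condition d_2(z) = 0: dim of the unconstrained space is 3*2g = 174.
At an irreducible rho, H^2 = coker(d_2) vanishes (Poincare duality: H^2 is dual to H^0 = invariants = 0), so d_2 is surjective onto sl_2 and dim Z^1 = 174 - 3 = 171.
dim B^1 = 3 (coboundaries, injective at irreducible rho).
dim X = dim H^1 = 171 - 3 = 168.

168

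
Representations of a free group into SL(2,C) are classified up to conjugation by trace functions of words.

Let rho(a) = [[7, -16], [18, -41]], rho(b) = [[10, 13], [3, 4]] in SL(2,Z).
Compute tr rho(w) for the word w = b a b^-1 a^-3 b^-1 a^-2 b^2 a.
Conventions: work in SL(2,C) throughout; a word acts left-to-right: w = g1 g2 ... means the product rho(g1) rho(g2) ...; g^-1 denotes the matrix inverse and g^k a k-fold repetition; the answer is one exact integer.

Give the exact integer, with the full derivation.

rho(b) = [[10, 13], [3, 4]]
... * rho(a) = [[7, -16], [18, -41]]  ->  [[304, -693], [93, -212]]
... * rho(b^-1) = [[4, -13], [-3, 10]]  ->  [[3295, -10882], [1008, -3329]]
... * rho(a^-1) = [[-41, 16], [-18, 7]]  ->  [[60781, -23454], [18594, -7175]]
... * rho(a^-1) = [[-41, 16], [-18, 7]]  ->  [[-2069849, 808318], [-633204, 247279]]
... * rho(a^-1) = [[-41, 16], [-18, 7]]  ->  [[70314085, -27459358], [21510342, -8400311]]
... * rho(b^-1) = [[4, -13], [-3, 10]]  ->  [[363634414, -1188676685], [111242301, -363637556]]
... * rho(a^-1) = [[-41, 16], [-18, 7]]  ->  [[6487169356, -2502586171], [1984541667, -765586076]]
... * rho(a^-1) = [[-41, 16], [-18, 7]]  ->  [[-220927392518, 86276606499], [-67585658979, 26393564140]]
... * rho(b) = [[10, 13], [3, 4]]  ->  [[-1950444105683, -2526949676738], [-596675897370, -773039310167]]
... * rho(b) = [[10, 13], [3, 4]]  ->  [[-27085290087044, -35463572080831], [-8285876904201, -10848943906478]]
... * rho(a) = [[7, -16], [18, -41]]  ->  [[-827941328064266, 1887371096706775], [-253282128646011, 577380730632814]]
tr = -827941328064266 + 577380730632814 = -250560597431452

-250560597431452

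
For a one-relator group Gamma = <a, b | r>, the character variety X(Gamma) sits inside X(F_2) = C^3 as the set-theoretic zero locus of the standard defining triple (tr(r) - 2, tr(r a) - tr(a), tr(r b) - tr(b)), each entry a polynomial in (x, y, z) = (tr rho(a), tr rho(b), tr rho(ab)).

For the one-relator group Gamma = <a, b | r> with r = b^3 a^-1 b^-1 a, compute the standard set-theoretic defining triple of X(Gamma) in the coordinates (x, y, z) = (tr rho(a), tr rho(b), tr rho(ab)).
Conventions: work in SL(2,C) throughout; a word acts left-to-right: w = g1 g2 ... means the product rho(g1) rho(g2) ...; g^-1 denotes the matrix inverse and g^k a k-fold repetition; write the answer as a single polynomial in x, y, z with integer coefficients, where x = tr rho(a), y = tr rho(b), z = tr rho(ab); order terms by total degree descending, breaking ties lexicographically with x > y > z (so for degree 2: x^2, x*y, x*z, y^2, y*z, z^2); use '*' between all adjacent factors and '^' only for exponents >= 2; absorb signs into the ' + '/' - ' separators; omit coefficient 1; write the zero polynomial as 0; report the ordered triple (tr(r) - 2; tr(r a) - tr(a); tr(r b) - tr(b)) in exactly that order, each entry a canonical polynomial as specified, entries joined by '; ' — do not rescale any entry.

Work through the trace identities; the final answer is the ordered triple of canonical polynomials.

-x*y^3*z + x^2*y^2 + y^4 + y^2*z^2 + x*y*z - x^2 - 4*y^2 - z^2; -x^2*y^3*z + x^3*y^2 + x*y^4 + x*y^2*z^2 + x^2*y*z - x^3 - 5*x*y^2 - x*z^2 + y*z + 2*x; -x*y^4*z + x^2*y^3 + y^5 + y^3*z^2 + 2*x*y^2*z - 2*x^2*y - 5*y^3 - 2*y*z^2 + 4*y

tr(b^2) = tr(b) * tr(b) - tr(1) = y^2 - 2
tr(b^3) = tr(b) * tr(b^2) - tr(b) = y^3 - 3*y
tr(b a b) = tr(b) * tr(a b) - tr(a) = y*z - x
tr(a b^3) = tr(b) * tr(b a b) - tr(b a) = y^2*z - x*y - z
tr(b a b^3) = tr(b) * tr(a b^3) - tr(a b^2) = y^3*z - x*y^2 - 2*y*z + x
tr(a b a b) = tr(a b) * tr(a b) - tr(1)   [split at repeated a] = z^2 - 2
tr(a b a) = tr(a) * tr(b a) - tr(b) = x*z - y
tr(a b a b^2) = tr(b) * tr(a b a b) - tr(a b a) = y*z^2 - x*z - y
tr(b a b^3 a) = tr(b) * tr(a b a b^2) - tr(a b a b) = y^2*z^2 - x*y*z - y^2 - z^2 + 2
tr(a b^3 a^-1 b) = tr(b a b^3) * tr(a) - tr(b a b^3 a) = x*y^3*z - x^2*y^2 - y^2*z^2 - x*y*z + x^2 + y^2 + z^2 - 2
tr(b^3 a^-1 b^-1 a) = tr(a b^3 a^-1) * tr(b) - tr(a b^3 a^-1 b) = -x*y^3*z + x^2*y^2 + y^4 + y^2*z^2 + x*y*z - x^2 - 4*y^2 - z^2 + 2
tr(a^2) = tr(a) * tr(a) - tr(1)  (reduce the a square) = x^2 - 2
tr(b a^2 b) = tr(b) * tr(a^2 b) - tr(a^2)  (reduce the b square) = x*y*z - x^2 - y^2 + 2
tr(a^2 b^3) = tr(b) * tr(b a^2 b) - tr(b a^2)  (reduce the b square) = x*y^2*z - x^2*y - y^3 - x*z + 3*y
tr(b a^2 b^3) = tr(b) * tr(a^2 b^3) - tr(a^2 b^2)  (reduce the b square) = x*y^3*z - x^2*y^2 - y^4 - 2*x*y*z + x^2 + 4*y^2 - 2
tr(b a^2 b^3 a) = tr(a) * tr(b^3 a b a) - tr(b^3 a b)  (reduce the a square) = x*y^2*z^2 - x^2*y*z - y^3*z - x*z^2 + 2*y*z + x
tr(a^2 b^3 a^-1 b) = tr(b a^2 b^3) * tr(a) - tr(b a^2 b^3 a)  (eliminate a^-1) = x^2*y^3*z - x^3*y^2 - x*y^4 - x*y^2*z^2 - x^2*y*z + y^3*z + x^3 + 4*x*y^2 + x*z^2 - 2*y*z - 3*x
tr(b^3 a^-1 b^-1 a^2) = tr(a^2 b^3 a^-1) * tr(b) - tr(a^2 b^3 a^-1 b)  (eliminate b^-1) = -x^2*y^3*z + x^3*y^2 + x*y^4 + x*y^2*z^2 + x^2*y*z - x^3 - 5*x*y^2 - x*z^2 + y*z + 3*x
tr(a b^4 a b) = tr(b) * tr(b^2 a b a b) - tr(b^2 a b a)   [square of b] = y^3*z^2 - x*y^2*z - y^3 - 2*y*z^2 + x*z + 3*y
tr(b^-1 a b^4 a) = tr(a b^4 a) * tr(b) - tr(a b^4 a b)   [inverse elimination on b] = x*y^4*z - x^2*y^3 - y^5 - y^3*z^2 - x*y^2*z + x^2*y + 5*y^3 + 2*y*z^2 - x*z - 5*y
tr(b^3 a^-1 b^-1 a b) = tr(b^-1 a b^4) * tr(a) - tr(b^-1 a b^4 a)   [inverse elimination on a] = -x*y^4*z + x^2*y^3 + y^5 + y^3*z^2 + 2*x*y^2*z - 2*x^2*y - 5*y^3 - 2*y*z^2 + 5*y
assemble the triple (tr(r) - 2; tr(r a) - x; tr(r b) - y)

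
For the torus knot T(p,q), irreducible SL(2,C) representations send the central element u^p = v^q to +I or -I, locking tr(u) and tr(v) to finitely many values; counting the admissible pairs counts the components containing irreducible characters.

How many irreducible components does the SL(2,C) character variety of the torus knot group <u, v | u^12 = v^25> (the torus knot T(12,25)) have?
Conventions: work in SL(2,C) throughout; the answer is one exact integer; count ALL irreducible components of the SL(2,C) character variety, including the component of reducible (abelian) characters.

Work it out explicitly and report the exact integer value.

In the torus knot group T(12,25), u^12 = v^25 is central, so an irreducible representation sends it to +I or -I (Schur).
On an irreducible component, tr(u) is locked at 2*cos(pi*alpha/12) for some alpha in 1..11, and tr(v) at 2*cos(pi*beta/25) for some beta in 1..24.
Consistency of u^12 = (-1)^alpha I with v^25 = (-1)^beta I forces alpha = beta (mod 2).
count pairs: odd alpha (6 choices) x odd beta (12), plus even alpha (5) x even beta (12): 6*12 + 5*12 = 132.
That is 132 components of irreducible characters, and with the reducible (abelian) component the total is 133.

133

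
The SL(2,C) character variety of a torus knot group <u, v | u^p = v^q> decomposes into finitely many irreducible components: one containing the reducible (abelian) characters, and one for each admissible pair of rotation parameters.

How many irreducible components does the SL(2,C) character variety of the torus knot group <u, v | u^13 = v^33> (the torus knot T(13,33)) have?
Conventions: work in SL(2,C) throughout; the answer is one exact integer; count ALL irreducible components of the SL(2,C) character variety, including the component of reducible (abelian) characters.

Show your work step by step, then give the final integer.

For T(13,33): irreducibility forces the central element u^13 = v^33 to one of +I, -I.
On an irreducible component, tr(u) is locked at 2*cos(pi*alpha/13) for some alpha in 1..12, and tr(v) at 2*cos(pi*beta/33) for some beta in 1..32.
The two central values (-1)^alpha I and (-1)^beta I must be the same matrix, so alpha and beta share a parity.
count pairs: odd alpha (6 choices) x odd beta (16), plus even alpha (6) x even beta (16): 6*16 + 6*16 = 192.
That is 192 components of irreducible characters, and with the reducible (abelian) component the total is 193.

193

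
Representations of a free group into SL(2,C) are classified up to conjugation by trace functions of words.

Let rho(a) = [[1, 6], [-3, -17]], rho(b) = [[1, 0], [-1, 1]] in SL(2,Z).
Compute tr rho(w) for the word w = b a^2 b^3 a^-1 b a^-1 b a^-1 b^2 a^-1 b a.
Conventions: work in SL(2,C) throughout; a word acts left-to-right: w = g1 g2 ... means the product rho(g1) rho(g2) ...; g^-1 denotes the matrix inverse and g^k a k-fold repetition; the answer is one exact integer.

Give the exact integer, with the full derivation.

rho(b) = [[1, 0], [-1, 1]]
... * rho(a) = [[1, 6], [-3, -17]]  ->  [[1, 6], [-4, -23]]
... * rho(a) = [[1, 6], [-3, -17]]  ->  [[-17, -96], [65, 367]]
... * rho(b) = [[1, 0], [-1, 1]]  ->  [[79, -96], [-302, 367]]
... * rho(b) = [[1, 0], [-1, 1]]  ->  [[175, -96], [-669, 367]]
... * rho(b) = [[1, 0], [-1, 1]]  ->  [[271, -96], [-1036, 367]]
... * rho(a^-1) = [[-17, -6], [3, 1]]  ->  [[-4895, -1722], [18713, 6583]]
... * rho(b) = [[1, 0], [-1, 1]]  ->  [[-3173, -1722], [12130, 6583]]
... * rho(a^-1) = [[-17, -6], [3, 1]]  ->  [[48775, 17316], [-186461, -66197]]
... * rho(b) = [[1, 0], [-1, 1]]  ->  [[31459, 17316], [-120264, -66197]]
... * rho(a^-1) = [[-17, -6], [3, 1]]  ->  [[-482855, -171438], [1845897, 655387]]
... * rho(b) = [[1, 0], [-1, 1]]  ->  [[-311417, -171438], [1190510, 655387]]
... * rho(b) = [[1, 0], [-1, 1]]  ->  [[-139979, -171438], [535123, 655387]]
... * rho(a^-1) = [[-17, -6], [3, 1]]  ->  [[1865329, 668436], [-7130930, -2555351]]
... * rho(b) = [[1, 0], [-1, 1]]  ->  [[1196893, 668436], [-4575579, -2555351]]
... * rho(a) = [[1, 6], [-3, -17]]  ->  [[-808415, -4182054], [3090474, 15987493]]
tr = -808415 + 15987493 = 15179078

15179078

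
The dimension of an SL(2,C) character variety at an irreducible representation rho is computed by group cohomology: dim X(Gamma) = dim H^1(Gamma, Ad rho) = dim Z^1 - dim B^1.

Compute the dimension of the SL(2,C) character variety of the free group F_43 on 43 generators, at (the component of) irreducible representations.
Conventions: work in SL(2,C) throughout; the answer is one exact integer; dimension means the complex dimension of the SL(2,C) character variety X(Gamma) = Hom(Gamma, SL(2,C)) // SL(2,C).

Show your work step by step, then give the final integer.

126

Gamma = F_43 has 43 generators and no relators.
So Z^1 = (sl_2)^43 in full: dim Z^1 = 129.
dim B^1 = 3: the coboundary map is injective because an irreducible image has centralizer 0 in sl_2.
dim X = dim H^1 = dim Z^1 - dim B^1 = 129 - 3 = 126.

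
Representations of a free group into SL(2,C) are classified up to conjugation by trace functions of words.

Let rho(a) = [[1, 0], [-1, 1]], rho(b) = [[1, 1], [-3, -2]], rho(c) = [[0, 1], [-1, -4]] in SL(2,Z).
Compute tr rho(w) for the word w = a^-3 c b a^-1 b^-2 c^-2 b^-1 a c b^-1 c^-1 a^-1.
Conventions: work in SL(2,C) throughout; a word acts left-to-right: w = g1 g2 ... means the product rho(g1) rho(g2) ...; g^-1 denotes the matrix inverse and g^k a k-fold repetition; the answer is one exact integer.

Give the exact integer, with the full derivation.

rho(a^-1) = [[1, 0], [1, 1]]
... * rho(a^-1) = [[1, 0], [1, 1]]  ->  [[1, 0], [2, 1]]
... * rho(a^-1) = [[1, 0], [1, 1]]  ->  [[1, 0], [3, 1]]
... * rho(c) = [[0, 1], [-1, -4]]  ->  [[0, 1], [-1, -1]]
... * rho(b) = [[1, 1], [-3, -2]]  ->  [[-3, -2], [2, 1]]
... * rho(a^-1) = [[1, 0], [1, 1]]  ->  [[-5, -2], [3, 1]]
... * rho(b^-1) = [[-2, -1], [3, 1]]  ->  [[4, 3], [-3, -2]]
... * rho(b^-1) = [[-2, -1], [3, 1]]  ->  [[1, -1], [0, 1]]
... * rho(c^-1) = [[-4, -1], [1, 0]]  ->  [[-5, -1], [1, 0]]
... * rho(c^-1) = [[-4, -1], [1, 0]]  ->  [[19, 5], [-4, -1]]
... * rho(b^-1) = [[-2, -1], [3, 1]]  ->  [[-23, -14], [5, 3]]
... * rho(a) = [[1, 0], [-1, 1]]  ->  [[-9, -14], [2, 3]]
... * rho(c) = [[0, 1], [-1, -4]]  ->  [[14, 47], [-3, -10]]
... * rho(b^-1) = [[-2, -1], [3, 1]]  ->  [[113, 33], [-24, -7]]
... * rho(c^-1) = [[-4, -1], [1, 0]]  ->  [[-419, -113], [89, 24]]
... * rho(a^-1) = [[1, 0], [1, 1]]  ->  [[-532, -113], [113, 24]]
tr = -532 + 24 = -508

-508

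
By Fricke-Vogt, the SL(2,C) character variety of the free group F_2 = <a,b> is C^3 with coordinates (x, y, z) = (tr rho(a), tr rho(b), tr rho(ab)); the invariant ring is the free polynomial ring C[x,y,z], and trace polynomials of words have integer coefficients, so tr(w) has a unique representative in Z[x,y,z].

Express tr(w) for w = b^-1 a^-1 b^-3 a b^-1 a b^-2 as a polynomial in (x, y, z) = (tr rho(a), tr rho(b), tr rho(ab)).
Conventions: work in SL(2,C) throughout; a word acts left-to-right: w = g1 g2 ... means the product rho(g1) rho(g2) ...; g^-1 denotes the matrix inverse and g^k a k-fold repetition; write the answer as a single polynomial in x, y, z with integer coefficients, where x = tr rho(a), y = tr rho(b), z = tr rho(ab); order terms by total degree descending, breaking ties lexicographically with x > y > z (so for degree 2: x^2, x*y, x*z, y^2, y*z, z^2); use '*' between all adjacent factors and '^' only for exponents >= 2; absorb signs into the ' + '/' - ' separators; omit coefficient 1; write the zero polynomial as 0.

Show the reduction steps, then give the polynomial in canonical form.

x^2*y^6*z - x^3*y^5 - 2*x*y^5*z^2 - x^2*y^4*z + y^4*z^3 + 2*x^3*y^3 + 4*x*y^3*z^2 - x^2*y^2*z - y^4*z - 2*y^2*z^3 - x^3*y + x*y^3 - 2*x*y*z^2 + x^2*z + 3*y^2*z + z^3 - 3*z

trace(a^2) = trace(a) trace(a) - trace(1) = x^2 - 2
trace(a^2 b) = trace(a) trace(b a) - trace(b) = x*z - y
trace(a^2 b^-1) = trace(a^2) trace(b) - trace(a^2 b) = x^2*y - x*z - y
trace(b^-1 a^2 b^-1) = trace(a^2 b^-1) trace(b) - trace(a^2) = x^2*y^2 - x*y*z - x^2 - y^2 + 2
trace(a^3) = trace(a) trace(a^2) - trace(a) = x^3 - 3*x
trace(a^3 b) = trace(a) trace(a b a) - trace(a b) = x^2*z - x*y - z
trace(a b^-1 a^2) = trace(a^3) trace(b) - trace(a^3 b) = x^3*y - x^2*z - 2*x*y + z
trace(b a b a) = trace(b a) trace(b a) - trace(1)   [split at repeated b] = z^2 - 2
trace(b a b) = trace(b) trace(a b) - trace(a) = y*z - x
trace(a^2 b a b) = trace(a) trace(b a b a) - trace(b a b) = x*z^2 - y*z - x
trace(a b^-1 a^2 b) = trace(a^2 b a) trace(b) - trace(a^2 b a b) = x^2*y*z - x*y^2 - x*z^2 + x
trace(b^-1 a^2 b^-1 a) = trace(a b^-1 a^2) trace(b) - trace(a b^-1 a^2 b) = x^3*y^2 - 2*x^2*y*z - x*y^2 + x*z^2 + y*z - x
trace(a^-1 b^-1 a^2 b^-1) = trace(b^-1 a^2 b^-1) trace(a) - trace(b^-1 a^2 b^-1 a) = x^2*y*z - x^3 - x*z^2 - y*z + 3*x
trace(b^-1 a) = trace(a) trace(b) - trace(a b) = x*y - z
trace(b^-1 a^2 b^-2 a^-1) = trace(a^-1 b^-1 a^2 b^-1) trace(b) - trace(a^-1 b^-1 a^2) = x^2*y^2*z - x^3*y - x*y*z^2 - y^2*z + 2*x*y + z
trace(a b^-2) = trace(b^-1 a) trace(b) - trace(b^-1 a b) = x*y^2 - y*z - x
trace(b^-2 a^-1 b^-2 a^2) = trace(b^-1 a^2 b^-2 a^-1) trace(b) - trace(b^-1 a^2 b^-2 a^-1 b) = x^2*y^3*z - x^3*y^2 - x*y^2*z^2 - y^3*z + x*y^2 + 2*y*z + x
trace(b a^2 b) = trace(b) trace(a^2 b) - trace(a^2) = x*y*z - x^2 - y^2 + 2
trace(a^2 b a^-1 b) = trace(b a^2 b) trace(a) - trace(b a^2 b a) = x^2*y*z - x^3 - x*y^2 - x*z^2 + y*z + 3*x
trace(b^-1 a^2 b a^-1) = trace(a^2 b a^-1) trace(b) - trace(a^2 b a^-1 b) = -x^2*y*z + x^3 + x*y^2 + x*z^2 - 3*x
trace(a^-1 b^-2 a^2 b) = trace(b^-1 a^2 b a^-1) trace(b) - trace(b^-1 a^2 b a^-1 b) = -x^2*y^2*z + x^3*y + x*y^3 + x*y*z^2 - 3*x*y - z
trace(b^-1 a^-1 b^-2 a^2) = trace(a^-1 b^-2 a^2) trace(b) - trace(a^-1 b^-2 a^2 b) = x^2*y^2*z - x^3*y - x*y*z^2 - y^2*z + 2*x*y + z
trace(a^2 b^-3 a^-1 b^-2) = trace(b^-2 a^-1 b^-2 a^2) trace(b) - trace(b^-2 a^-1 b^-2 a^2 b) = x^2*y^4*z - x^3*y^3 - x*y^3*z^2 - x^2*y^2*z - y^4*z + x^3*y + x*y^3 + x*y*z^2 + 3*y^2*z - x*y - z
trace(a^2 b^-3 a^-1 b^-1) = trace(b^-1 a^-1 b^-1 a^2 b^-1) trace(b) - trace(b^-1 a^-1 b^-1 a^2) = x^2*y^3*z - x^3*y^2 - x*y^2*z^2 - x^2*y*z - y^3*z + x^3 + 2*x*y^2 + x*z^2 + 2*y*z - 3*x
trace(a b^-3 a^-1 b^-3 a) = trace(a^2 b^-3 a^-1 b^-2) trace(b) - trace(a^2 b^-3 a^-1 b^-1) = x^2*y^5*z - x^3*y^4 - x*y^4*z^2 - 2*x^2*y^3*z - y^5*z + 2*x^3*y^2 + x*y^4 + 2*x*y^2*z^2 + x^2*y*z + 4*y^3*z - x^3 - 3*x*y^2 - x*z^2 - 3*y*z + 3*x
trace(a b a b a b) = trace(a b) trace(a b a b) - trace(a^-1 b^-1)   [split at repeated a] = z^3 - 3*z
trace(b^-1 a b a b a) = trace(a b a b a) trace(b) - trace(a b a b a b) = x*y*z^2 - y^2*z - z^3 - x*y + 3*z
trace(a^-1 b^-1 a b a b) = trace(b^-1 a b a b) trace(a) - trace(b^-1 a b a b a) = -x*y*z^2 + x^2*z + y^2*z + z^3 - 3*z
trace(a^-1 b^-1 a b a b^-1) = trace(a^-1 b^-1 a b a) trace(b) - trace(a^-1 b^-1 a b a b) = x*y*z^2 - x^2*z - y^2*z - z^3 + x*y + 3*z
trace(b^-1 a b a b^-2 a^-1) = trace(a^-1 b^-1 a b a b^-1) trace(b) - trace(a^-1 b^-1 a b a) = x*y^2*z^2 - x^2*y*z - y^3*z - y*z^3 + x*y^2 + 3*y*z - x
trace(b^-2 a^-1 b^-2 a b a) = trace(b^-1 a b a b^-2 a^-1) trace(b) - trace(b^-1 a b a b^-2 a^-1 b) = x*y^3*z^2 - x^2*y^2*z - y^4*z - y^2*z^3 + x*y^3 + 3*y^2*z - 2*x*y + z
trace(b^-1 a^-1 b^-2 a b a) = trace(a b a b^-1 a^-1 b^-1) trace(b) - trace(a b a b^-1 a^-1) = x*y^2*z^2 - x^2*y*z - y^3*z - y*z^3 + x*y^2 + 3*y*z - x
trace(b^-1 a b a b^-3 a^-1 b^-1) = trace(b^-2 a^-1 b^-2 a b a) trace(b) - trace(b^-2 a^-1 b^-2 a b a b) = x*y^4*z^2 - x^2*y^3*z - y^5*z - y^3*z^3 + x*y^4 - x*y^2*z^2 + x^2*y*z + 4*y^3*z + y*z^3 - 3*x*y^2 - 2*y*z + x
trace(b^-1 a b a b^-3 a^-1) = trace(b^-2 a^-1 b^-1 a b a) trace(b) - trace(b^-2 a^-1 b^-1 a b a b) = x*y^3*z^2 - x^2*y^2*z - y^4*z - y^2*z^3 + x*y^3 - x*y*z^2 + x^2*z + 4*y^2*z + z^3 - 2*x*y - 3*z
trace(a b^-3 a^-1 b^-3 a b) = trace(b^-1 a b a b^-3 a^-1 b^-1) trace(b) - trace(b^-1 a b a b^-3 a^-1) = x*y^5*z^2 - x^2*y^4*z - y^6*z - y^4*z^3 + x*y^5 - 2*x*y^3*z^2 + 2*x^2*y^2*z + 5*y^4*z + 2*y^2*z^3 - 4*x*y^3 + x*y*z^2 - x^2*z - 6*y^2*z - z^3 + 3*x*y + 3*z
trace(b^-1 a^-1 b^-3 a b^-1 a b^-2) = trace(a b^-3 a^-1 b^-3 a) trace(b) - trace(a b^-3 a^-1 b^-3 a b) = x^2*y^6*z - x^3*y^5 - 2*x*y^5*z^2 - x^2*y^4*z + y^4*z^3 + 2*x^3*y^3 + 4*x*y^3*z^2 - x^2*y^2*z - y^4*z - 2*y^2*z^3 - x^3*y + x*y^3 - 2*x*y*z^2 + x^2*z + 3*y^2*z + z^3 - 3*z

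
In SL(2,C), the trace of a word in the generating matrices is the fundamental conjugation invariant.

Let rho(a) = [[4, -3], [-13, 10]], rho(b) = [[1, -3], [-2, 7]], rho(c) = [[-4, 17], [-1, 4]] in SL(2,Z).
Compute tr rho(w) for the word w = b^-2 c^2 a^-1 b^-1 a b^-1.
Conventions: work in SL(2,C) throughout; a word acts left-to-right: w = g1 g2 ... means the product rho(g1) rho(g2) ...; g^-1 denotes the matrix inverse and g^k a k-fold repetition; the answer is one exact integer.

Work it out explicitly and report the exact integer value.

64765

rho(b^-1) = [[7, 3], [2, 1]]
... * rho(b^-1) = [[7, 3], [2, 1]]  ->  [[55, 24], [16, 7]]
... * rho(c) = [[-4, 17], [-1, 4]]  ->  [[-244, 1031], [-71, 300]]
... * rho(c) = [[-4, 17], [-1, 4]]  ->  [[-55, -24], [-16, -7]]
... * rho(a^-1) = [[10, 3], [13, 4]]  ->  [[-862, -261], [-251, -76]]
... * rho(b^-1) = [[7, 3], [2, 1]]  ->  [[-6556, -2847], [-1909, -829]]
... * rho(a) = [[4, -3], [-13, 10]]  ->  [[10787, -8802], [3141, -2563]]
... * rho(b^-1) = [[7, 3], [2, 1]]  ->  [[57905, 23559], [16861, 6860]]
tr = 57905 + 6860 = 64765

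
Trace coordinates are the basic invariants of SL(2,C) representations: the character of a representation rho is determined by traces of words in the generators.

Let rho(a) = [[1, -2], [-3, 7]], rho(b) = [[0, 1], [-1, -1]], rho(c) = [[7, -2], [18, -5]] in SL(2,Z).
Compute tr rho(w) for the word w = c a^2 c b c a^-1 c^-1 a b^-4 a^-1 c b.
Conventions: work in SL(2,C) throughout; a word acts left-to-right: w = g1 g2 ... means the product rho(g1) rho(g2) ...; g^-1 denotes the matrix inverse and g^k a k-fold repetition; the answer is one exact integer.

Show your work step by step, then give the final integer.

rho(c) = [[7, -2], [18, -5]]
... * rho(a) = [[1, -2], [-3, 7]]  ->  [[13, -28], [33, -71]]
... * rho(a) = [[1, -2], [-3, 7]]  ->  [[97, -222], [246, -563]]
... * rho(c) = [[7, -2], [18, -5]]  ->  [[-3317, 916], [-8412, 2323]]
... * rho(b) = [[0, 1], [-1, -1]]  ->  [[-916, -4233], [-2323, -10735]]
... * rho(c) = [[7, -2], [18, -5]]  ->  [[-82606, 22997], [-209491, 58321]]
... * rho(a^-1) = [[7, 2], [3, 1]]  ->  [[-509251, -142215], [-1291474, -360661]]
... * rho(c^-1) = [[-5, 2], [-18, 7]]  ->  [[5106125, -2014007], [12949268, -5107575]]
... * rho(a) = [[1, -2], [-3, 7]]  ->  [[11148146, -24310299], [28271993, -61651561]]
... * rho(b^-1) = [[-1, -1], [1, 0]]  ->  [[-35458445, -11148146], [-89923554, -28271993]]
... * rho(b^-1) = [[-1, -1], [1, 0]]  ->  [[24310299, 35458445], [61651561, 89923554]]
... * rho(b^-1) = [[-1, -1], [1, 0]]  ->  [[11148146, -24310299], [28271993, -61651561]]
... * rho(b^-1) = [[-1, -1], [1, 0]]  ->  [[-35458445, -11148146], [-89923554, -28271993]]
... * rho(a^-1) = [[7, 2], [3, 1]]  ->  [[-281653553, -82065036], [-714280857, -208119101]]
... * rho(c) = [[7, -2], [18, -5]]  ->  [[-3448745519, 973632286], [-8746109817, 2469157219]]
... * rho(b) = [[0, 1], [-1, -1]]  ->  [[-973632286, -4422377805], [-2469157219, -11215267036]]
tr = -973632286 + -11215267036 = -12188899322

-12188899322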